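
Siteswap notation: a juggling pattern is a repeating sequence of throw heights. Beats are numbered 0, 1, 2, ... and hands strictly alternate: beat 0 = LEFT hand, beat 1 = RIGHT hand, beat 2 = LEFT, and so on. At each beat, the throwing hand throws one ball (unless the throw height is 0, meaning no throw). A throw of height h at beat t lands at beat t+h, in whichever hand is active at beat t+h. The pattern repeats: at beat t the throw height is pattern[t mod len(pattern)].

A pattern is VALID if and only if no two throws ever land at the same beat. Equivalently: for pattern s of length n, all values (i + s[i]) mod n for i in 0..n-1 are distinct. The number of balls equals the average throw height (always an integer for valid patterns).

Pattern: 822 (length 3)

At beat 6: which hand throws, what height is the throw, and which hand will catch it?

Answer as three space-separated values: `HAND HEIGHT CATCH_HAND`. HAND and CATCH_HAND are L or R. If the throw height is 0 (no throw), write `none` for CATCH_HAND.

Beat 6: 6 mod 2 = 0, so hand = L
Throw height = pattern[6 mod 3] = pattern[0] = 8
Lands at beat 6+8=14, 14 mod 2 = 0, so catch hand = L

Answer: L 8 L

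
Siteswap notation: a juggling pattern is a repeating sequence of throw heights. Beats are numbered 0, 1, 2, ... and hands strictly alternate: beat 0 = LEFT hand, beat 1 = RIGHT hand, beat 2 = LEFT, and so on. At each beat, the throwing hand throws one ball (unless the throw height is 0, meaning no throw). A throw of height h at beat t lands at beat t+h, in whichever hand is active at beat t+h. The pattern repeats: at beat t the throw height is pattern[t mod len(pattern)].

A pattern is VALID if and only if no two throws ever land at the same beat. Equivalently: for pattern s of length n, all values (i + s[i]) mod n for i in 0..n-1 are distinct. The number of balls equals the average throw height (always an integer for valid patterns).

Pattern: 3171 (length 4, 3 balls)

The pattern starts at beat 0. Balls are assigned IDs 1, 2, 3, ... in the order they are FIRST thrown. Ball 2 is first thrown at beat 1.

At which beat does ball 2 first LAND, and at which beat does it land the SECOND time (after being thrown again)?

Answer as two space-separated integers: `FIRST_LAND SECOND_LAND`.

Beat 0 (L): throw ball1 h=3 -> lands@3:R; in-air after throw: [b1@3:R]
Beat 1 (R): throw ball2 h=1 -> lands@2:L; in-air after throw: [b2@2:L b1@3:R]
Beat 2 (L): throw ball2 h=7 -> lands@9:R; in-air after throw: [b1@3:R b2@9:R]
Beat 3 (R): throw ball1 h=1 -> lands@4:L; in-air after throw: [b1@4:L b2@9:R]
Beat 4 (L): throw ball1 h=3 -> lands@7:R; in-air after throw: [b1@7:R b2@9:R]
Beat 5 (R): throw ball3 h=1 -> lands@6:L; in-air after throw: [b3@6:L b1@7:R b2@9:R]
Beat 6 (L): throw ball3 h=7 -> lands@13:R; in-air after throw: [b1@7:R b2@9:R b3@13:R]
Beat 7 (R): throw ball1 h=1 -> lands@8:L; in-air after throw: [b1@8:L b2@9:R b3@13:R]
Beat 8 (L): throw ball1 h=3 -> lands@11:R; in-air after throw: [b2@9:R b1@11:R b3@13:R]
Beat 9 (R): throw ball2 h=1 -> lands@10:L; in-air after throw: [b2@10:L b1@11:R b3@13:R]
Ball 2: thrown@1 h=1 -> first land @2; rethrown@2 h=7 -> second land @9

Answer: 2 9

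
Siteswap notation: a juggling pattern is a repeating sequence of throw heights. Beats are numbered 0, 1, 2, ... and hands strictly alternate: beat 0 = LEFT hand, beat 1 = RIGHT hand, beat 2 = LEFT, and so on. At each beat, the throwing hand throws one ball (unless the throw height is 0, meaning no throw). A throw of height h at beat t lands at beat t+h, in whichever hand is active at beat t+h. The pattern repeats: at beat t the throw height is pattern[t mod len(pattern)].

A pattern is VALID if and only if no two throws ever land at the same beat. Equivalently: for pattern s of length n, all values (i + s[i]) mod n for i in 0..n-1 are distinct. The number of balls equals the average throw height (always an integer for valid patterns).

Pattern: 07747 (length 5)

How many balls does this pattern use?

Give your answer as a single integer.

Pattern = [0, 7, 7, 4, 7], length n = 5
  position 0: throw height = 0, running sum = 0
  position 1: throw height = 7, running sum = 7
  position 2: throw height = 7, running sum = 14
  position 3: throw height = 4, running sum = 18
  position 4: throw height = 7, running sum = 25
Total sum = 25; balls = sum / n = 25 / 5 = 5

Answer: 5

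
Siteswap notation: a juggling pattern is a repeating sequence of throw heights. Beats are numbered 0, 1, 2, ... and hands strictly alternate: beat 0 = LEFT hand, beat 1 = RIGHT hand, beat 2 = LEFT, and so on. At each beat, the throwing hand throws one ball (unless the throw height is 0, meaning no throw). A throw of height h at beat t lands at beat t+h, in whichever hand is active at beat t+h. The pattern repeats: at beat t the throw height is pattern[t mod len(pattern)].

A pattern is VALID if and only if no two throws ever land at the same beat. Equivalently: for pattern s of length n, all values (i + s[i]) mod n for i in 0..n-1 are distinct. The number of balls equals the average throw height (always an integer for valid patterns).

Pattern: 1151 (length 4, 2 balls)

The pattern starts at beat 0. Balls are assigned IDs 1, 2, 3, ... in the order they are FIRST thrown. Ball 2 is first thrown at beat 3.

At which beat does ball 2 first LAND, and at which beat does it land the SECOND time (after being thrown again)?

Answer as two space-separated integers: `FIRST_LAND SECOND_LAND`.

Answer: 4 5

Derivation:
Beat 0 (L): throw ball1 h=1 -> lands@1:R; in-air after throw: [b1@1:R]
Beat 1 (R): throw ball1 h=1 -> lands@2:L; in-air after throw: [b1@2:L]
Beat 2 (L): throw ball1 h=5 -> lands@7:R; in-air after throw: [b1@7:R]
Beat 3 (R): throw ball2 h=1 -> lands@4:L; in-air after throw: [b2@4:L b1@7:R]
Beat 4 (L): throw ball2 h=1 -> lands@5:R; in-air after throw: [b2@5:R b1@7:R]
Beat 5 (R): throw ball2 h=1 -> lands@6:L; in-air after throw: [b2@6:L b1@7:R]
Ball 2: thrown@3 h=1 -> first land @4; rethrown@4 h=1 -> second land @5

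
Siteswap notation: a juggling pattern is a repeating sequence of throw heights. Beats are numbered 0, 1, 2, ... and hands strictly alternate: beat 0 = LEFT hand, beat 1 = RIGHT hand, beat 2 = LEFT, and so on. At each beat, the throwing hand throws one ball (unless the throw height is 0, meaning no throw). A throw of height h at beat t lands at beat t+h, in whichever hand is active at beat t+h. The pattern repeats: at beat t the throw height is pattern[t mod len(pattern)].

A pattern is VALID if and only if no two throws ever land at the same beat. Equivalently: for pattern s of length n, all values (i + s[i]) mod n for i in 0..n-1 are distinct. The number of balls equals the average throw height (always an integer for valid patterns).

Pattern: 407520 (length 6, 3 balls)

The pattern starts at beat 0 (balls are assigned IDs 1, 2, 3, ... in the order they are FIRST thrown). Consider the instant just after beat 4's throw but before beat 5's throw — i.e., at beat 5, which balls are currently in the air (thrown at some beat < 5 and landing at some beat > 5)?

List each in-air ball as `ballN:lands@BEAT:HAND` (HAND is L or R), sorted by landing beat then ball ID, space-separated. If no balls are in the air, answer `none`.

Answer: ball1:lands@6:L ball3:lands@8:L ball2:lands@9:R

Derivation:
Beat 0 (L): throw ball1 h=4 -> lands@4:L; in-air after throw: [b1@4:L]
Beat 2 (L): throw ball2 h=7 -> lands@9:R; in-air after throw: [b1@4:L b2@9:R]
Beat 3 (R): throw ball3 h=5 -> lands@8:L; in-air after throw: [b1@4:L b3@8:L b2@9:R]
Beat 4 (L): throw ball1 h=2 -> lands@6:L; in-air after throw: [b1@6:L b3@8:L b2@9:R]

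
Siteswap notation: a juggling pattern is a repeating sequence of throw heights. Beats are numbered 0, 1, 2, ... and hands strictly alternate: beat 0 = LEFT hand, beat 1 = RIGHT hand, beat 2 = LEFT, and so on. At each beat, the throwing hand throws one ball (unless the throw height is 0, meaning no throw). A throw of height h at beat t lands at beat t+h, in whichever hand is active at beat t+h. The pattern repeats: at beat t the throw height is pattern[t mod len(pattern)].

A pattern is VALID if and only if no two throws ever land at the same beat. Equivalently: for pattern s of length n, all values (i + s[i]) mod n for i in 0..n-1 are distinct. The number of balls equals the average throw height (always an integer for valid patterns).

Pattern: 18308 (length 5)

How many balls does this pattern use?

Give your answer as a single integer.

Answer: 4

Derivation:
Pattern = [1, 8, 3, 0, 8], length n = 5
  position 0: throw height = 1, running sum = 1
  position 1: throw height = 8, running sum = 9
  position 2: throw height = 3, running sum = 12
  position 3: throw height = 0, running sum = 12
  position 4: throw height = 8, running sum = 20
Total sum = 20; balls = sum / n = 20 / 5 = 4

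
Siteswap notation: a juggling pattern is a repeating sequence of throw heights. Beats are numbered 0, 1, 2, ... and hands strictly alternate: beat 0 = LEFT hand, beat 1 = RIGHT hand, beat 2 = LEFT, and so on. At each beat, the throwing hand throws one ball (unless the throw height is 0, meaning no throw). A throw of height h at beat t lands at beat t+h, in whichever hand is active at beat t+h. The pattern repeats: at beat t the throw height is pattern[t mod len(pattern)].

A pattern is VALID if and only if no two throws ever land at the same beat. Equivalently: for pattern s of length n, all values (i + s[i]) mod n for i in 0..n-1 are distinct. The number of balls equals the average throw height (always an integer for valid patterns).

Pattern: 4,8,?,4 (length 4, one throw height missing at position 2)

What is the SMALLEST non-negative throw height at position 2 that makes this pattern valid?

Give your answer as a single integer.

Answer: 0

Derivation:
i=0: (0 + 4) mod 4 = 0
i=1: (1 + 8) mod 4 = 1
i=2: s[i]=? (unknown)
i=3: (3 + 4) mod 4 = 3
Known residues: [0, 1, 3]; need a permutation of 0..3, so missing residue r = 2
Need (2 + s) mod 4 = 2; smallest s = (2 - 2) mod 4 = 0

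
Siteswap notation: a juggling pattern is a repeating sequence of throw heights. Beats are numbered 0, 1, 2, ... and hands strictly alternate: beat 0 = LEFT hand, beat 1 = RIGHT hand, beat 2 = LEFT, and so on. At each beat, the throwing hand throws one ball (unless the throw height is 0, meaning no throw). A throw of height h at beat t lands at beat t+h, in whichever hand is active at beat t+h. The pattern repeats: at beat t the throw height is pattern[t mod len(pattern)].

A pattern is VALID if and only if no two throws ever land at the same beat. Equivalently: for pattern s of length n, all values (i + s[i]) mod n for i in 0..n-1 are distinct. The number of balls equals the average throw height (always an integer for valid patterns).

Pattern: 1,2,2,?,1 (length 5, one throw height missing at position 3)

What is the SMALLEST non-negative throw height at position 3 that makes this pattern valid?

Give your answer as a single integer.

Answer: 4

Derivation:
i=0: (0 + 1) mod 5 = 1
i=1: (1 + 2) mod 5 = 3
i=2: (2 + 2) mod 5 = 4
i=3: s[i]=? (unknown)
i=4: (4 + 1) mod 5 = 0
Known residues: [0, 1, 3, 4]; need a permutation of 0..4, so missing residue r = 2
Need (3 + s) mod 5 = 2; smallest s = (2 - 3) mod 5 = 4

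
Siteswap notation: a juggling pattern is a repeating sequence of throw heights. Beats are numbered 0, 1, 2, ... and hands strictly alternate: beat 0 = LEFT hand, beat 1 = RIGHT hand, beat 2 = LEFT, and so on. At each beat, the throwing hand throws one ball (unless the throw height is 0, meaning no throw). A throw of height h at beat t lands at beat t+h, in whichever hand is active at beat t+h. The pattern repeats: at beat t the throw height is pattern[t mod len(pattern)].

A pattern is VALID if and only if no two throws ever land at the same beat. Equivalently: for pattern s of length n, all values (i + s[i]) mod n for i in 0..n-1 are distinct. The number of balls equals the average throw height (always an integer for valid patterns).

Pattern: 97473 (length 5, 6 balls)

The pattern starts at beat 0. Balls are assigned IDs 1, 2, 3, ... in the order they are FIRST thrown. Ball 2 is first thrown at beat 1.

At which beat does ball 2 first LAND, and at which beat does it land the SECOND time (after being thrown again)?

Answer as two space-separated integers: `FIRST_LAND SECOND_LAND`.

Answer: 8 15

Derivation:
Beat 0 (L): throw ball1 h=9 -> lands@9:R; in-air after throw: [b1@9:R]
Beat 1 (R): throw ball2 h=7 -> lands@8:L; in-air after throw: [b2@8:L b1@9:R]
Beat 2 (L): throw ball3 h=4 -> lands@6:L; in-air after throw: [b3@6:L b2@8:L b1@9:R]
Beat 3 (R): throw ball4 h=7 -> lands@10:L; in-air after throw: [b3@6:L b2@8:L b1@9:R b4@10:L]
Beat 4 (L): throw ball5 h=3 -> lands@7:R; in-air after throw: [b3@6:L b5@7:R b2@8:L b1@9:R b4@10:L]
Beat 5 (R): throw ball6 h=9 -> lands@14:L; in-air after throw: [b3@6:L b5@7:R b2@8:L b1@9:R b4@10:L b6@14:L]
Beat 6 (L): throw ball3 h=7 -> lands@13:R; in-air after throw: [b5@7:R b2@8:L b1@9:R b4@10:L b3@13:R b6@14:L]
Beat 7 (R): throw ball5 h=4 -> lands@11:R; in-air after throw: [b2@8:L b1@9:R b4@10:L b5@11:R b3@13:R b6@14:L]
Beat 8 (L): throw ball2 h=7 -> lands@15:R; in-air after throw: [b1@9:R b4@10:L b5@11:R b3@13:R b6@14:L b2@15:R]
Beat 9 (R): throw ball1 h=3 -> lands@12:L; in-air after throw: [b4@10:L b5@11:R b1@12:L b3@13:R b6@14:L b2@15:R]
Beat 10 (L): throw ball4 h=9 -> lands@19:R; in-air after throw: [b5@11:R b1@12:L b3@13:R b6@14:L b2@15:R b4@19:R]
Beat 11 (R): throw ball5 h=7 -> lands@18:L; in-air after throw: [b1@12:L b3@13:R b6@14:L b2@15:R b5@18:L b4@19:R]
Beat 12 (L): throw ball1 h=4 -> lands@16:L; in-air after throw: [b3@13:R b6@14:L b2@15:R b1@16:L b5@18:L b4@19:R]
Beat 13 (R): throw ball3 h=7 -> lands@20:L; in-air after throw: [b6@14:L b2@15:R b1@16:L b5@18:L b4@19:R b3@20:L]
Beat 14 (L): throw ball6 h=3 -> lands@17:R; in-air after throw: [b2@15:R b1@16:L b6@17:R b5@18:L b4@19:R b3@20:L]
Beat 15 (R): throw ball2 h=9 -> lands@24:L; in-air after throw: [b1@16:L b6@17:R b5@18:L b4@19:R b3@20:L b2@24:L]
Ball 2: thrown@1 h=7 -> first land @8; rethrown@8 h=7 -> second land @15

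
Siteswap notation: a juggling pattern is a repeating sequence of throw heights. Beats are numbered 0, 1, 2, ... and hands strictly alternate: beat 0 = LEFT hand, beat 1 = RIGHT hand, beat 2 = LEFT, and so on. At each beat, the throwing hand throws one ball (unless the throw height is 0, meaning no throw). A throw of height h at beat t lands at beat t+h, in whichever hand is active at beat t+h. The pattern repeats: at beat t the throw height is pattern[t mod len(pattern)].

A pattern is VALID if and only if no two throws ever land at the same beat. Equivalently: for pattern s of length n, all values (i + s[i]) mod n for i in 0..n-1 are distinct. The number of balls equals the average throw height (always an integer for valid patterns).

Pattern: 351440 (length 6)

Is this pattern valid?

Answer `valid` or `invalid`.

i=0: (i + s[i]) mod n = (0 + 3) mod 6 = 3
i=1: (i + s[i]) mod n = (1 + 5) mod 6 = 0
i=2: (i + s[i]) mod n = (2 + 1) mod 6 = 3
i=3: (i + s[i]) mod n = (3 + 4) mod 6 = 1
i=4: (i + s[i]) mod n = (4 + 4) mod 6 = 2
i=5: (i + s[i]) mod n = (5 + 0) mod 6 = 5
Residues: [3, 0, 3, 1, 2, 5], distinct: False

Answer: invalid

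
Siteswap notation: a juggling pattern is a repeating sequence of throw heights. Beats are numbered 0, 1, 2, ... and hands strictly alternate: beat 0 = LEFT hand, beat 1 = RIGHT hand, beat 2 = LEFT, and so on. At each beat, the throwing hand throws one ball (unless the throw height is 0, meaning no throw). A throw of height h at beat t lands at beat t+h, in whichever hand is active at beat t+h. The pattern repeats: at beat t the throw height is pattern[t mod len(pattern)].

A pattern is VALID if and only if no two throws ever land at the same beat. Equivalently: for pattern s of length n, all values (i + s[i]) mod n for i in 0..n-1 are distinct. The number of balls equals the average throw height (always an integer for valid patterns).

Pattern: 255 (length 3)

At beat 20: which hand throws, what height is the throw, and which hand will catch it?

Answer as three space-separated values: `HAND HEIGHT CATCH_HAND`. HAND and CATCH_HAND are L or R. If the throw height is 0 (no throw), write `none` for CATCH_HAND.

Beat 20: 20 mod 2 = 0, so hand = L
Throw height = pattern[20 mod 3] = pattern[2] = 5
Lands at beat 20+5=25, 25 mod 2 = 1, so catch hand = R

Answer: L 5 R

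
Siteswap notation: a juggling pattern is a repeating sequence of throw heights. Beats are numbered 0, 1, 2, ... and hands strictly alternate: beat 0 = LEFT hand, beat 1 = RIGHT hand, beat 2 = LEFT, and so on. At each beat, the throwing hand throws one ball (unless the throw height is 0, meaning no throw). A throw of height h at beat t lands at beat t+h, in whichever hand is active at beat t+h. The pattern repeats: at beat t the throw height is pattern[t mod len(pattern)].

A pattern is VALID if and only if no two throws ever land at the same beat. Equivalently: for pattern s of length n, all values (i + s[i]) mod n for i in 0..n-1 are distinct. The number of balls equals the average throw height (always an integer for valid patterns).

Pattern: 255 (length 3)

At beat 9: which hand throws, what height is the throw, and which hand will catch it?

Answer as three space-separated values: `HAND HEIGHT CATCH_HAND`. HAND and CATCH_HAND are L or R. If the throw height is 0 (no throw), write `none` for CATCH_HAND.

Beat 9: 9 mod 2 = 1, so hand = R
Throw height = pattern[9 mod 3] = pattern[0] = 2
Lands at beat 9+2=11, 11 mod 2 = 1, so catch hand = R

Answer: R 2 R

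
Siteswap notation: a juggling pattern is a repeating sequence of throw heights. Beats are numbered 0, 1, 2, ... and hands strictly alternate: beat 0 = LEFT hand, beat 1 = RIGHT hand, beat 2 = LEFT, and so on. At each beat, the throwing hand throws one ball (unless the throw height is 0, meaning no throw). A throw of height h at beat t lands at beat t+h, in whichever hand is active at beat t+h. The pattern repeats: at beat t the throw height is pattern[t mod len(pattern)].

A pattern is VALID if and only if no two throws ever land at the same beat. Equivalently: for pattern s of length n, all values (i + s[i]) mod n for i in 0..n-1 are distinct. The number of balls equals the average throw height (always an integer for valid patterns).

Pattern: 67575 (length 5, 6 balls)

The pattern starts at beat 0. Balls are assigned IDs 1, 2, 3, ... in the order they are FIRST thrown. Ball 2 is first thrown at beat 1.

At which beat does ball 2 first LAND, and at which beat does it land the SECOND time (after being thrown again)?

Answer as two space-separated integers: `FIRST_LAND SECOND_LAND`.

Beat 0 (L): throw ball1 h=6 -> lands@6:L; in-air after throw: [b1@6:L]
Beat 1 (R): throw ball2 h=7 -> lands@8:L; in-air after throw: [b1@6:L b2@8:L]
Beat 2 (L): throw ball3 h=5 -> lands@7:R; in-air after throw: [b1@6:L b3@7:R b2@8:L]
Beat 3 (R): throw ball4 h=7 -> lands@10:L; in-air after throw: [b1@6:L b3@7:R b2@8:L b4@10:L]
Beat 4 (L): throw ball5 h=5 -> lands@9:R; in-air after throw: [b1@6:L b3@7:R b2@8:L b5@9:R b4@10:L]
Beat 5 (R): throw ball6 h=6 -> lands@11:R; in-air after throw: [b1@6:L b3@7:R b2@8:L b5@9:R b4@10:L b6@11:R]
Beat 6 (L): throw ball1 h=7 -> lands@13:R; in-air after throw: [b3@7:R b2@8:L b5@9:R b4@10:L b6@11:R b1@13:R]
Beat 7 (R): throw ball3 h=5 -> lands@12:L; in-air after throw: [b2@8:L b5@9:R b4@10:L b6@11:R b3@12:L b1@13:R]
Beat 8 (L): throw ball2 h=7 -> lands@15:R; in-air after throw: [b5@9:R b4@10:L b6@11:R b3@12:L b1@13:R b2@15:R]
Beat 9 (R): throw ball5 h=5 -> lands@14:L; in-air after throw: [b4@10:L b6@11:R b3@12:L b1@13:R b5@14:L b2@15:R]
Beat 10 (L): throw ball4 h=6 -> lands@16:L; in-air after throw: [b6@11:R b3@12:L b1@13:R b5@14:L b2@15:R b4@16:L]
Beat 11 (R): throw ball6 h=7 -> lands@18:L; in-air after throw: [b3@12:L b1@13:R b5@14:L b2@15:R b4@16:L b6@18:L]
Beat 12 (L): throw ball3 h=5 -> lands@17:R; in-air after throw: [b1@13:R b5@14:L b2@15:R b4@16:L b3@17:R b6@18:L]
Beat 13 (R): throw ball1 h=7 -> lands@20:L; in-air after throw: [b5@14:L b2@15:R b4@16:L b3@17:R b6@18:L b1@20:L]
Beat 14 (L): throw ball5 h=5 -> lands@19:R; in-air after throw: [b2@15:R b4@16:L b3@17:R b6@18:L b5@19:R b1@20:L]
Beat 15 (R): throw ball2 h=6 -> lands@21:R; in-air after throw: [b4@16:L b3@17:R b6@18:L b5@19:R b1@20:L b2@21:R]
Ball 2: thrown@1 h=7 -> first land @8; rethrown@8 h=7 -> second land @15

Answer: 8 15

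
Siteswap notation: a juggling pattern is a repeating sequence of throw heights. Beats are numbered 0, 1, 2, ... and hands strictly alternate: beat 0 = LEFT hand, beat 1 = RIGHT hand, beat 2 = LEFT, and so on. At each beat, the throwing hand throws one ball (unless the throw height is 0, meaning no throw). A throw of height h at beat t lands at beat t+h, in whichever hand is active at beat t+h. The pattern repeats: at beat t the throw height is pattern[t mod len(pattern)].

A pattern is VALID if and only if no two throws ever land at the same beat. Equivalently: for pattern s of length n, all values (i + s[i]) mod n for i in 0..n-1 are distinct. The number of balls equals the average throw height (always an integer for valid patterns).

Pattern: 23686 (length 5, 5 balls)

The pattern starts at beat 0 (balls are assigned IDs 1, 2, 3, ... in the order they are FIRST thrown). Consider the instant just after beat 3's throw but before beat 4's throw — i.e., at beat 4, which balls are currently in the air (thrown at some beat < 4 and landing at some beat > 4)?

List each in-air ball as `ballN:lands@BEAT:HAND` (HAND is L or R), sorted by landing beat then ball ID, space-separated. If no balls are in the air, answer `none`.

Answer: ball1:lands@8:L ball3:lands@11:R

Derivation:
Beat 0 (L): throw ball1 h=2 -> lands@2:L; in-air after throw: [b1@2:L]
Beat 1 (R): throw ball2 h=3 -> lands@4:L; in-air after throw: [b1@2:L b2@4:L]
Beat 2 (L): throw ball1 h=6 -> lands@8:L; in-air after throw: [b2@4:L b1@8:L]
Beat 3 (R): throw ball3 h=8 -> lands@11:R; in-air after throw: [b2@4:L b1@8:L b3@11:R]
Beat 4 (L): throw ball2 h=6 -> lands@10:L; in-air after throw: [b1@8:L b2@10:L b3@11:R]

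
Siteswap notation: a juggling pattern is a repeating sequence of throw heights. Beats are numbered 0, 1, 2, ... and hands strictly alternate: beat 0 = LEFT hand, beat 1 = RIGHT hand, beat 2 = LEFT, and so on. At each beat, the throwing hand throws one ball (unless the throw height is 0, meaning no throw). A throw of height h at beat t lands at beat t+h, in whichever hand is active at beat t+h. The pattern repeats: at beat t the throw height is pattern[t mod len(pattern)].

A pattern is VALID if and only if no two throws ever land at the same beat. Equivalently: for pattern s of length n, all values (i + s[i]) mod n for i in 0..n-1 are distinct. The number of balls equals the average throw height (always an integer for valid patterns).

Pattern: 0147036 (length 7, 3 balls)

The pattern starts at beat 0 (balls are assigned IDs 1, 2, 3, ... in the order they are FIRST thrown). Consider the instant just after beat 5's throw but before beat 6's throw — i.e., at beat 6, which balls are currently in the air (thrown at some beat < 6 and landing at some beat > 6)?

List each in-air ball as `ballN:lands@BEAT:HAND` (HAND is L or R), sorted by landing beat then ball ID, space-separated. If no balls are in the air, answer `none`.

Beat 1 (R): throw ball1 h=1 -> lands@2:L; in-air after throw: [b1@2:L]
Beat 2 (L): throw ball1 h=4 -> lands@6:L; in-air after throw: [b1@6:L]
Beat 3 (R): throw ball2 h=7 -> lands@10:L; in-air after throw: [b1@6:L b2@10:L]
Beat 5 (R): throw ball3 h=3 -> lands@8:L; in-air after throw: [b1@6:L b3@8:L b2@10:L]
Beat 6 (L): throw ball1 h=6 -> lands@12:L; in-air after throw: [b3@8:L b2@10:L b1@12:L]

Answer: ball3:lands@8:L ball2:lands@10:L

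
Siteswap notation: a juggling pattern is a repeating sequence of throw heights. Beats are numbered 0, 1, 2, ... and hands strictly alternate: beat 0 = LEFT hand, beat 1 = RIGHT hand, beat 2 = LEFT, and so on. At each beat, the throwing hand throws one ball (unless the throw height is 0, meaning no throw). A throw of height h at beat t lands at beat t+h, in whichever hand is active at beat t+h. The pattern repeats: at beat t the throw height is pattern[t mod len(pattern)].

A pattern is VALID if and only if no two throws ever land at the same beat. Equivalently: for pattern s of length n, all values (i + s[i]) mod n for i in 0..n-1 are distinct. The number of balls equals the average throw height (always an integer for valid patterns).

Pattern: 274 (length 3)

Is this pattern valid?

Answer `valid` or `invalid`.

Answer: invalid

Derivation:
i=0: (i + s[i]) mod n = (0 + 2) mod 3 = 2
i=1: (i + s[i]) mod n = (1 + 7) mod 3 = 2
i=2: (i + s[i]) mod n = (2 + 4) mod 3 = 0
Residues: [2, 2, 0], distinct: False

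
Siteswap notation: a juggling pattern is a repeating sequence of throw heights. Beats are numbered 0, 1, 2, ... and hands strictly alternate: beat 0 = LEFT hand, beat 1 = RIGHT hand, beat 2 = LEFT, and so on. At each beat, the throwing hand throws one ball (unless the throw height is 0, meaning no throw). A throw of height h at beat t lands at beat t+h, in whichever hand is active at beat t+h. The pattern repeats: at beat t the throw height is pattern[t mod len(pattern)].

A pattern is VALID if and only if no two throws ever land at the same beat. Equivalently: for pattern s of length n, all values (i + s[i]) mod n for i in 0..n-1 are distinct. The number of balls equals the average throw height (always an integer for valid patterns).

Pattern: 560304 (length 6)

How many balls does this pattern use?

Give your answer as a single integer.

Answer: 3

Derivation:
Pattern = [5, 6, 0, 3, 0, 4], length n = 6
  position 0: throw height = 5, running sum = 5
  position 1: throw height = 6, running sum = 11
  position 2: throw height = 0, running sum = 11
  position 3: throw height = 3, running sum = 14
  position 4: throw height = 0, running sum = 14
  position 5: throw height = 4, running sum = 18
Total sum = 18; balls = sum / n = 18 / 6 = 3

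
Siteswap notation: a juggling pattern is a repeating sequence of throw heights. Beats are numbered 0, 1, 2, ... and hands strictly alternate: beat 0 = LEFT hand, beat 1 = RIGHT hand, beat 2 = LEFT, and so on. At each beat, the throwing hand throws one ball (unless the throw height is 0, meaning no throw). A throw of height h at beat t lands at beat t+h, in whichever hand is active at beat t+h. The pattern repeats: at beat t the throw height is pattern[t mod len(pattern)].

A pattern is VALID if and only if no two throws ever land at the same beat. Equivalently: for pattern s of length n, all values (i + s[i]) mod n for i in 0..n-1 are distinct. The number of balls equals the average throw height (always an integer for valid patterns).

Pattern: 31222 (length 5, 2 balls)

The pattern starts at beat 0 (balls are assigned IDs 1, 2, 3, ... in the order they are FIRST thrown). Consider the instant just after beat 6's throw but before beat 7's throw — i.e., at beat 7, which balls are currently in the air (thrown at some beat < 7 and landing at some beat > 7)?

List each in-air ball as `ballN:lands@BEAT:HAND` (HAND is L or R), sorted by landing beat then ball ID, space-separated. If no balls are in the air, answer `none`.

Answer: ball1:lands@8:L

Derivation:
Beat 0 (L): throw ball1 h=3 -> lands@3:R; in-air after throw: [b1@3:R]
Beat 1 (R): throw ball2 h=1 -> lands@2:L; in-air after throw: [b2@2:L b1@3:R]
Beat 2 (L): throw ball2 h=2 -> lands@4:L; in-air after throw: [b1@3:R b2@4:L]
Beat 3 (R): throw ball1 h=2 -> lands@5:R; in-air after throw: [b2@4:L b1@5:R]
Beat 4 (L): throw ball2 h=2 -> lands@6:L; in-air after throw: [b1@5:R b2@6:L]
Beat 5 (R): throw ball1 h=3 -> lands@8:L; in-air after throw: [b2@6:L b1@8:L]
Beat 6 (L): throw ball2 h=1 -> lands@7:R; in-air after throw: [b2@7:R b1@8:L]
Beat 7 (R): throw ball2 h=2 -> lands@9:R; in-air after throw: [b1@8:L b2@9:R]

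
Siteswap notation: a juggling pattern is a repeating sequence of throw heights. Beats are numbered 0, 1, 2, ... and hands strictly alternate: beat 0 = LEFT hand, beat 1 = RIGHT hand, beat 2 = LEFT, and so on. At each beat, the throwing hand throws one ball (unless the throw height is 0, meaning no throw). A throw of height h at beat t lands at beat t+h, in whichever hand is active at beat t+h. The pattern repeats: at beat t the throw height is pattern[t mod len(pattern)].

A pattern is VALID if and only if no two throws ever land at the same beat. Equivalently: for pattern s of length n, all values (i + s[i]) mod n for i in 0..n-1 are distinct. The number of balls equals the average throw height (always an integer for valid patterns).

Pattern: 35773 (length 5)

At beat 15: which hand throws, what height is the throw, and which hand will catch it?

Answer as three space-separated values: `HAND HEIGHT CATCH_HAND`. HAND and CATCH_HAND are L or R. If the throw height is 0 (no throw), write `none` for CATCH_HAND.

Answer: R 3 L

Derivation:
Beat 15: 15 mod 2 = 1, so hand = R
Throw height = pattern[15 mod 5] = pattern[0] = 3
Lands at beat 15+3=18, 18 mod 2 = 0, so catch hand = L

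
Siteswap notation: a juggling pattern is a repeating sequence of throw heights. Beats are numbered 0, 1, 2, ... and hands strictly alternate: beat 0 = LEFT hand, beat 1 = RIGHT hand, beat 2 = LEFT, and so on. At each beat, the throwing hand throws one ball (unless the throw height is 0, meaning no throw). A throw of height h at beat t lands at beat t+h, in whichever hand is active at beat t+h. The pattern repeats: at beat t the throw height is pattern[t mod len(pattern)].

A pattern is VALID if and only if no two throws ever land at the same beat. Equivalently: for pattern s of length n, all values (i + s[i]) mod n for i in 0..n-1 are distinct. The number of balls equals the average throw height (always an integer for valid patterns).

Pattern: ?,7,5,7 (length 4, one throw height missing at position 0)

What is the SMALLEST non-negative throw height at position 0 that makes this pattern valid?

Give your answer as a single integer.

i=0: s[i]=? (unknown)
i=1: (1 + 7) mod 4 = 0
i=2: (2 + 5) mod 4 = 3
i=3: (3 + 7) mod 4 = 2
Known residues: [0, 2, 3]; need a permutation of 0..3, so missing residue r = 1
Need (0 + s) mod 4 = 1; smallest s = (1 - 0) mod 4 = 1

Answer: 1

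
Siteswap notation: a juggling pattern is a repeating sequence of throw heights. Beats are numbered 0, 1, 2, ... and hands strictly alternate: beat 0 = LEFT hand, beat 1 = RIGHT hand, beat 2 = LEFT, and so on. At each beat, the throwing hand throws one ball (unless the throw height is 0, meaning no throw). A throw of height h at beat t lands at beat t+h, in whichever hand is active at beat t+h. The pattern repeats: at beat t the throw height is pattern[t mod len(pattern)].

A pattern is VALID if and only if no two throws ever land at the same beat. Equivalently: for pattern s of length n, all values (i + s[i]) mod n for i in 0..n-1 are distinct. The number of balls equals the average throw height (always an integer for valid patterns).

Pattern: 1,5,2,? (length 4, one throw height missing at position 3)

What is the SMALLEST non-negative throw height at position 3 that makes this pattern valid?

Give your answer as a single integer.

i=0: (0 + 1) mod 4 = 1
i=1: (1 + 5) mod 4 = 2
i=2: (2 + 2) mod 4 = 0
i=3: s[i]=? (unknown)
Known residues: [0, 1, 2]; need a permutation of 0..3, so missing residue r = 3
Need (3 + s) mod 4 = 3; smallest s = (3 - 3) mod 4 = 0

Answer: 0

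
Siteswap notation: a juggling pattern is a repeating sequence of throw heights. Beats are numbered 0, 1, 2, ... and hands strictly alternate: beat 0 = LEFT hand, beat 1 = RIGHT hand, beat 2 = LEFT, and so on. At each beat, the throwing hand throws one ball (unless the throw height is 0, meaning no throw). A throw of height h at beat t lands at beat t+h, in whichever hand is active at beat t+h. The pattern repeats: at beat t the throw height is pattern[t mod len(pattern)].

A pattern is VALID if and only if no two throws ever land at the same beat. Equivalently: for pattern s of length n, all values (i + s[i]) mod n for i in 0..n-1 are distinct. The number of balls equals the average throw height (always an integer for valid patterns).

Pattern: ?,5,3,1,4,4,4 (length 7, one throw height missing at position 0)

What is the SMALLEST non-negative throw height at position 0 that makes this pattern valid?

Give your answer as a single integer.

Answer: 0

Derivation:
i=0: s[i]=? (unknown)
i=1: (1 + 5) mod 7 = 6
i=2: (2 + 3) mod 7 = 5
i=3: (3 + 1) mod 7 = 4
i=4: (4 + 4) mod 7 = 1
i=5: (5 + 4) mod 7 = 2
i=6: (6 + 4) mod 7 = 3
Known residues: [1, 2, 3, 4, 5, 6]; need a permutation of 0..6, so missing residue r = 0
Need (0 + s) mod 7 = 0; smallest s = (0 - 0) mod 7 = 0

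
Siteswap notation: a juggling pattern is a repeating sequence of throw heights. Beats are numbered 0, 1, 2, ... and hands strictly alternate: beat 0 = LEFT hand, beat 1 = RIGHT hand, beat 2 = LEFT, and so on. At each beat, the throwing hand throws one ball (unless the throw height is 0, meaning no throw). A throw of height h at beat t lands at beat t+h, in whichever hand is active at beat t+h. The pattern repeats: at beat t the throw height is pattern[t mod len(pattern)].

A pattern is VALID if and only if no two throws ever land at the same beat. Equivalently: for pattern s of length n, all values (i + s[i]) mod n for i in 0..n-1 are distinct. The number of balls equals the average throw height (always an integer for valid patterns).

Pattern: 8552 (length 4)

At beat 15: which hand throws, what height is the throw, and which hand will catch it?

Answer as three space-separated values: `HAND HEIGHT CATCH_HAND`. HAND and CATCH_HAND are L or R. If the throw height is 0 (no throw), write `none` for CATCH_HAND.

Beat 15: 15 mod 2 = 1, so hand = R
Throw height = pattern[15 mod 4] = pattern[3] = 2
Lands at beat 15+2=17, 17 mod 2 = 1, so catch hand = R

Answer: R 2 R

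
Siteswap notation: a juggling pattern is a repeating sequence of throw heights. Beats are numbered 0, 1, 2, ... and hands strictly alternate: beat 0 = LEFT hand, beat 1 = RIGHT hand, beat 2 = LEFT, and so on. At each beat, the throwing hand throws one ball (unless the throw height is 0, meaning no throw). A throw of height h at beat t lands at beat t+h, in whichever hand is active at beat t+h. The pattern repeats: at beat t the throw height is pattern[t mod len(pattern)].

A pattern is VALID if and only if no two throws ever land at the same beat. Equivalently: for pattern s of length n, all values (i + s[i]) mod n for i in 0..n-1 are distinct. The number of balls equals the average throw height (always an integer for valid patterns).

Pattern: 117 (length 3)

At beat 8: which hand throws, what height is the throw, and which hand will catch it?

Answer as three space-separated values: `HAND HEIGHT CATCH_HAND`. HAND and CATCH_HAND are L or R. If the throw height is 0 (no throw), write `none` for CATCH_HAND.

Answer: L 7 R

Derivation:
Beat 8: 8 mod 2 = 0, so hand = L
Throw height = pattern[8 mod 3] = pattern[2] = 7
Lands at beat 8+7=15, 15 mod 2 = 1, so catch hand = R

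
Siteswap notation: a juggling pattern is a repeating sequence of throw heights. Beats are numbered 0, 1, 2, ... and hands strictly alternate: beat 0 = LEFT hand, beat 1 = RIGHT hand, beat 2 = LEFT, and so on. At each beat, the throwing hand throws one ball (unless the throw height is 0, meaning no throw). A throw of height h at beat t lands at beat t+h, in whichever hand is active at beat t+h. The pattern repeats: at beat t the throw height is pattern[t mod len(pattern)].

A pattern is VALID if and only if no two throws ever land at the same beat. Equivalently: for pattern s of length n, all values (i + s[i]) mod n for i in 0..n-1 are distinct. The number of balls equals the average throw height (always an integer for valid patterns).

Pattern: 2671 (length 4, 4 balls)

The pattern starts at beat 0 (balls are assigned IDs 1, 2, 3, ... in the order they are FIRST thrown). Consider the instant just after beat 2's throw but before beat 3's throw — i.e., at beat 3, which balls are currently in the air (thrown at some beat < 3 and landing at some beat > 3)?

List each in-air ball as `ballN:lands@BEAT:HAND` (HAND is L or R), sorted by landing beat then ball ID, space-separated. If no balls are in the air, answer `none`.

Answer: ball2:lands@7:R ball1:lands@9:R

Derivation:
Beat 0 (L): throw ball1 h=2 -> lands@2:L; in-air after throw: [b1@2:L]
Beat 1 (R): throw ball2 h=6 -> lands@7:R; in-air after throw: [b1@2:L b2@7:R]
Beat 2 (L): throw ball1 h=7 -> lands@9:R; in-air after throw: [b2@7:R b1@9:R]
Beat 3 (R): throw ball3 h=1 -> lands@4:L; in-air after throw: [b3@4:L b2@7:R b1@9:R]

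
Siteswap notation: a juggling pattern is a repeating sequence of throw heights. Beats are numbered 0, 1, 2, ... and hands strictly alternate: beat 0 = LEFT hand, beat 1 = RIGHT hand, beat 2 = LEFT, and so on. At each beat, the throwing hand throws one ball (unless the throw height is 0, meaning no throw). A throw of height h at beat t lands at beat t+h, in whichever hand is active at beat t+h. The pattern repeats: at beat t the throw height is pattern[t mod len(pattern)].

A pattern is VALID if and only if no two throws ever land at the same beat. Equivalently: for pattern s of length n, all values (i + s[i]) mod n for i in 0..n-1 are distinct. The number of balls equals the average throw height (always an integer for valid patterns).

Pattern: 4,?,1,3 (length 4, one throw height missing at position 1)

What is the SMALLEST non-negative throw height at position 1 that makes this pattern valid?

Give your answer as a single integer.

i=0: (0 + 4) mod 4 = 0
i=1: s[i]=? (unknown)
i=2: (2 + 1) mod 4 = 3
i=3: (3 + 3) mod 4 = 2
Known residues: [0, 2, 3]; need a permutation of 0..3, so missing residue r = 1
Need (1 + s) mod 4 = 1; smallest s = (1 - 1) mod 4 = 0

Answer: 0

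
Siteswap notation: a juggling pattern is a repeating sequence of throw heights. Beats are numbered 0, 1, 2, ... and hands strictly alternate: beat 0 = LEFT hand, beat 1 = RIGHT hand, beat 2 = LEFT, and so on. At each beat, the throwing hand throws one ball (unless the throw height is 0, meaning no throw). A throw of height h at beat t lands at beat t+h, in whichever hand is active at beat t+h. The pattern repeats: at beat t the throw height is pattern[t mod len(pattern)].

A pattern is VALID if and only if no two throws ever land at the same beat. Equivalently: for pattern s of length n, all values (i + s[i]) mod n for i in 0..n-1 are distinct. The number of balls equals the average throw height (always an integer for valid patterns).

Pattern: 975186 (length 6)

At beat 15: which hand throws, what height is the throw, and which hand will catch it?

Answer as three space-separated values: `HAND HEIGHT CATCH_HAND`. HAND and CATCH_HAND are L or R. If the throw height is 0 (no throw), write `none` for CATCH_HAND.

Beat 15: 15 mod 2 = 1, so hand = R
Throw height = pattern[15 mod 6] = pattern[3] = 1
Lands at beat 15+1=16, 16 mod 2 = 0, so catch hand = L

Answer: R 1 L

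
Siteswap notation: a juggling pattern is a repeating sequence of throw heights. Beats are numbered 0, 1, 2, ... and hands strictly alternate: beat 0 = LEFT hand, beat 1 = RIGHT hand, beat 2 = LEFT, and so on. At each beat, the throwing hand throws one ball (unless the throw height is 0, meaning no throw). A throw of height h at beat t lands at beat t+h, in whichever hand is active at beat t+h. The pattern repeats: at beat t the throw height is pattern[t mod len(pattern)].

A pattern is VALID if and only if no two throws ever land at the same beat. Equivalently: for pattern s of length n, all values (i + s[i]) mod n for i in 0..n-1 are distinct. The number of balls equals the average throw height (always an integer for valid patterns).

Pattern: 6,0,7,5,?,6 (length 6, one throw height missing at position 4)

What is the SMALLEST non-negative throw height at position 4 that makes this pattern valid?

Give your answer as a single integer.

i=0: (0 + 6) mod 6 = 0
i=1: (1 + 0) mod 6 = 1
i=2: (2 + 7) mod 6 = 3
i=3: (3 + 5) mod 6 = 2
i=4: s[i]=? (unknown)
i=5: (5 + 6) mod 6 = 5
Known residues: [0, 1, 2, 3, 5]; need a permutation of 0..5, so missing residue r = 4
Need (4 + s) mod 6 = 4; smallest s = (4 - 4) mod 6 = 0

Answer: 0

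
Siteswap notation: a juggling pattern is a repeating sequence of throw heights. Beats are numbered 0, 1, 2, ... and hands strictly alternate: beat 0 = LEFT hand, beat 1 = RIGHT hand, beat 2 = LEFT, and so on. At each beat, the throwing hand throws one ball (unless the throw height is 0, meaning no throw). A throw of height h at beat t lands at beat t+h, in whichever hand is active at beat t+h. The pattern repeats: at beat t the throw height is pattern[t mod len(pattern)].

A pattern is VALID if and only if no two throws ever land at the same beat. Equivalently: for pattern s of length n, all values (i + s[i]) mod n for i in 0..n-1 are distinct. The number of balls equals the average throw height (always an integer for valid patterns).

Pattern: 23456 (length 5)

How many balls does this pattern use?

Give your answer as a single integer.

Pattern = [2, 3, 4, 5, 6], length n = 5
  position 0: throw height = 2, running sum = 2
  position 1: throw height = 3, running sum = 5
  position 2: throw height = 4, running sum = 9
  position 3: throw height = 5, running sum = 14
  position 4: throw height = 6, running sum = 20
Total sum = 20; balls = sum / n = 20 / 5 = 4

Answer: 4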